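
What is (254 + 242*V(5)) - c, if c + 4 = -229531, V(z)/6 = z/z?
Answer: 231241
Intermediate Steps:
V(z) = 6 (V(z) = 6*(z/z) = 6*1 = 6)
c = -229535 (c = -4 - 229531 = -229535)
(254 + 242*V(5)) - c = (254 + 242*6) - 1*(-229535) = (254 + 1452) + 229535 = 1706 + 229535 = 231241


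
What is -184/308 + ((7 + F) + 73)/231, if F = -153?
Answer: -211/231 ≈ -0.91342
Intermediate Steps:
-184/308 + ((7 + F) + 73)/231 = -184/308 + ((7 - 153) + 73)/231 = -184*1/308 + (-146 + 73)*(1/231) = -46/77 - 73*1/231 = -46/77 - 73/231 = -211/231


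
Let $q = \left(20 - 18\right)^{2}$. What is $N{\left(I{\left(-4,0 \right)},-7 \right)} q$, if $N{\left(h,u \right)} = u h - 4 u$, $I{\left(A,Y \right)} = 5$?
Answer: $-28$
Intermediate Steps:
$N{\left(h,u \right)} = - 4 u + h u$ ($N{\left(h,u \right)} = h u - 4 u = - 4 u + h u$)
$q = 4$ ($q = 2^{2} = 4$)
$N{\left(I{\left(-4,0 \right)},-7 \right)} q = - 7 \left(-4 + 5\right) 4 = \left(-7\right) 1 \cdot 4 = \left(-7\right) 4 = -28$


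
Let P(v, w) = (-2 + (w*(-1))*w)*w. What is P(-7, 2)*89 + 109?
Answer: -959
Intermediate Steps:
P(v, w) = w*(-2 - w²) (P(v, w) = (-2 + (-w)*w)*w = (-2 - w²)*w = w*(-2 - w²))
P(-7, 2)*89 + 109 = -1*2*(2 + 2²)*89 + 109 = -1*2*(2 + 4)*89 + 109 = -1*2*6*89 + 109 = -12*89 + 109 = -1068 + 109 = -959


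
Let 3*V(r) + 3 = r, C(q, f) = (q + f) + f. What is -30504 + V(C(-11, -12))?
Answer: -91550/3 ≈ -30517.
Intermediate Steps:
C(q, f) = q + 2*f (C(q, f) = (f + q) + f = q + 2*f)
V(r) = -1 + r/3
-30504 + V(C(-11, -12)) = -30504 + (-1 + (-11 + 2*(-12))/3) = -30504 + (-1 + (-11 - 24)/3) = -30504 + (-1 + (⅓)*(-35)) = -30504 + (-1 - 35/3) = -30504 - 38/3 = -91550/3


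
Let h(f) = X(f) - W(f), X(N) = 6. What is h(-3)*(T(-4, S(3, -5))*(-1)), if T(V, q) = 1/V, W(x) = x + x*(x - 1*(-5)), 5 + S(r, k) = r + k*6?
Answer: 15/4 ≈ 3.7500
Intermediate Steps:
S(r, k) = -5 + r + 6*k (S(r, k) = -5 + (r + k*6) = -5 + (r + 6*k) = -5 + r + 6*k)
W(x) = x + x*(5 + x) (W(x) = x + x*(x + 5) = x + x*(5 + x))
h(f) = 6 - f*(6 + f)
h(-3)*(T(-4, S(3, -5))*(-1)) = (6 - 1*(-3)*(6 - 3))*(-1/(-4)) = (6 - 1*(-3)*3)*(-¼*(-1)) = (6 + 9)*(¼) = 15*(¼) = 15/4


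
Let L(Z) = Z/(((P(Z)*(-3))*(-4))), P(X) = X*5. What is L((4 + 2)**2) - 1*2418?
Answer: -145079/60 ≈ -2418.0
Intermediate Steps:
P(X) = 5*X
L(Z) = 1/60 (L(Z) = Z/((((5*Z)*(-3))*(-4))) = Z/((-15*Z*(-4))) = Z/((60*Z)) = Z*(1/(60*Z)) = 1/60)
L((4 + 2)**2) - 1*2418 = 1/60 - 1*2418 = 1/60 - 2418 = -145079/60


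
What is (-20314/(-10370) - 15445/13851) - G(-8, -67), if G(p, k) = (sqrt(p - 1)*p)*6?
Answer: 60602282/71817435 + 144*I ≈ 0.84384 + 144.0*I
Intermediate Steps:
G(p, k) = 6*p*sqrt(-1 + p) (G(p, k) = (sqrt(-1 + p)*p)*6 = (p*sqrt(-1 + p))*6 = 6*p*sqrt(-1 + p))
(-20314/(-10370) - 15445/13851) - G(-8, -67) = (-20314/(-10370) - 15445/13851) - 6*(-8)*sqrt(-1 - 8) = (-20314*(-1/10370) - 15445*1/13851) - 6*(-8)*sqrt(-9) = (10157/5185 - 15445/13851) - 6*(-8)*3*I = 60602282/71817435 - (-144)*I = 60602282/71817435 + 144*I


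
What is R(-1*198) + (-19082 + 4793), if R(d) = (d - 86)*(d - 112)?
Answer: 73751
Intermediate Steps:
R(d) = (-112 + d)*(-86 + d) (R(d) = (-86 + d)*(-112 + d) = (-112 + d)*(-86 + d))
R(-1*198) + (-19082 + 4793) = (9632 + (-1*198)² - (-198)*198) + (-19082 + 4793) = (9632 + (-198)² - 198*(-198)) - 14289 = (9632 + 39204 + 39204) - 14289 = 88040 - 14289 = 73751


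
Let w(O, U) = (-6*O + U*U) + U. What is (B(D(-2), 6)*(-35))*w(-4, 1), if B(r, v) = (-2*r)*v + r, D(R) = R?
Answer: -20020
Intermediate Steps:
w(O, U) = U + U² - 6*O (w(O, U) = (-6*O + U²) + U = (U² - 6*O) + U = U + U² - 6*O)
B(r, v) = r - 2*r*v (B(r, v) = -2*r*v + r = r - 2*r*v)
(B(D(-2), 6)*(-35))*w(-4, 1) = (-2*(1 - 2*6)*(-35))*(1 + 1² - 6*(-4)) = (-2*(1 - 12)*(-35))*(1 + 1 + 24) = (-2*(-11)*(-35))*26 = (22*(-35))*26 = -770*26 = -20020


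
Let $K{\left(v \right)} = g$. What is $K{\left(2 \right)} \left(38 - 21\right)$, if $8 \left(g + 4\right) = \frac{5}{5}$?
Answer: $- \frac{527}{8} \approx -65.875$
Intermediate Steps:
$g = - \frac{31}{8}$ ($g = -4 + \frac{5 \cdot \frac{1}{5}}{8} = -4 + \frac{1}{8} \cdot 1 = -4 + \frac{1}{8} = - \frac{31}{8} \approx -3.875$)
$K{\left(v \right)} = - \frac{31}{8}$
$K{\left(2 \right)} \left(38 - 21\right) = - \frac{31 \left(38 - 21\right)}{8} = \left(- \frac{31}{8}\right) 17 = - \frac{527}{8}$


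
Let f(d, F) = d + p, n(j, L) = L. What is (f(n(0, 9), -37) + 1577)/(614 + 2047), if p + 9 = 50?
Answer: 1627/2661 ≈ 0.61142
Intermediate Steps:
p = 41 (p = -9 + 50 = 41)
f(d, F) = 41 + d (f(d, F) = d + 41 = 41 + d)
(f(n(0, 9), -37) + 1577)/(614 + 2047) = ((41 + 9) + 1577)/(614 + 2047) = (50 + 1577)/2661 = 1627*(1/2661) = 1627/2661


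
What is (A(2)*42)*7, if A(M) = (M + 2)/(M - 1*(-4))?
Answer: 196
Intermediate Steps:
A(M) = (2 + M)/(4 + M) (A(M) = (2 + M)/(M + 4) = (2 + M)/(4 + M))
(A(2)*42)*7 = (((2 + 2)/(4 + 2))*42)*7 = ((4/6)*42)*7 = (((⅙)*4)*42)*7 = ((⅔)*42)*7 = 28*7 = 196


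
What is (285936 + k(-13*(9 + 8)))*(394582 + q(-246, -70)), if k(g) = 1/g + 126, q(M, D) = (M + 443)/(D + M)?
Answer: 7882720060673215/69836 ≈ 1.1287e+11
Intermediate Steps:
q(M, D) = (443 + M)/(D + M)
k(g) = 126 + 1/g
(285936 + k(-13*(9 + 8)))*(394582 + q(-246, -70)) = (285936 + (126 + 1/(-13*(9 + 8))))*(394582 + (443 - 246)/(-70 - 246)) = (285936 + (126 + 1/(-13*17)))*(394582 + 197/(-316)) = (285936 + (126 + 1/(-221)))*(394582 - 1/316*197) = (285936 + (126 - 1/221))*(394582 - 197/316) = (285936 + 27845/221)*(124687715/316) = (63219701/221)*(124687715/316) = 7882720060673215/69836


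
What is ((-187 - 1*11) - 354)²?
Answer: 304704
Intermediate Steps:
((-187 - 1*11) - 354)² = ((-187 - 11) - 354)² = (-198 - 354)² = (-552)² = 304704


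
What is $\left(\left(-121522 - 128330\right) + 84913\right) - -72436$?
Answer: $-92503$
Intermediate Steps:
$\left(\left(-121522 - 128330\right) + 84913\right) - -72436 = \left(-249852 + 84913\right) + 72436 = -164939 + 72436 = -92503$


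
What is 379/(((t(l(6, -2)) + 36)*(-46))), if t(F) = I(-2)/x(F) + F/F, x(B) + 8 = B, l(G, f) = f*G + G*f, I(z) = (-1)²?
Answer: -6064/27209 ≈ -0.22287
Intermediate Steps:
I(z) = 1
l(G, f) = 2*G*f (l(G, f) = G*f + G*f = 2*G*f)
x(B) = -8 + B
t(F) = 1 + 1/(-8 + F) (t(F) = 1/(-8 + F) + F/F = 1/(-8 + F) + 1 = 1 + 1/(-8 + F))
379/(((t(l(6, -2)) + 36)*(-46))) = 379/((((-7 + 2*6*(-2))/(-8 + 2*6*(-2)) + 36)*(-46))) = 379/((((-7 - 24)/(-8 - 24) + 36)*(-46))) = 379/(((-31/(-32) + 36)*(-46))) = 379/(((-1/32*(-31) + 36)*(-46))) = 379/(((31/32 + 36)*(-46))) = 379/(((1183/32)*(-46))) = 379/(-27209/16) = 379*(-16/27209) = -6064/27209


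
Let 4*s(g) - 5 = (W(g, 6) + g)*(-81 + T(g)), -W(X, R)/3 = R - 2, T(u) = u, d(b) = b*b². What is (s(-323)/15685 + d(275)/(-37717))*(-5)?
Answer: 1299691130135/473272916 ≈ 2746.2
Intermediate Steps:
d(b) = b³
W(X, R) = 6 - 3*R (W(X, R) = -3*(R - 2) = -3*(-2 + R) = 6 - 3*R)
s(g) = 5/4 + (-81 + g)*(-12 + g)/4 (s(g) = 5/4 + (((6 - 3*6) + g)*(-81 + g))/4 = 5/4 + (((6 - 18) + g)*(-81 + g))/4 = 5/4 + ((-12 + g)*(-81 + g))/4 = 5/4 + ((-81 + g)*(-12 + g))/4 = 5/4 + (-81 + g)*(-12 + g)/4)
(s(-323)/15685 + d(275)/(-37717))*(-5) = ((977/4 - 93/4*(-323) + (¼)*(-323)²)/15685 + 275³/(-37717))*(-5) = ((977/4 + 30039/4 + (¼)*104329)*(1/15685) + 20796875*(-1/37717))*(-5) = ((977/4 + 30039/4 + 104329/4)*(1/15685) - 20796875/37717)*(-5) = ((135345/4)*(1/15685) - 20796875/37717)*(-5) = (27069/12548 - 20796875/37717)*(-5) = -259938226027/473272916*(-5) = 1299691130135/473272916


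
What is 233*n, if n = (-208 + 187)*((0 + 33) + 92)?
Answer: -611625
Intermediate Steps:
n = -2625 (n = -21*(33 + 92) = -21*125 = -2625)
233*n = 233*(-2625) = -611625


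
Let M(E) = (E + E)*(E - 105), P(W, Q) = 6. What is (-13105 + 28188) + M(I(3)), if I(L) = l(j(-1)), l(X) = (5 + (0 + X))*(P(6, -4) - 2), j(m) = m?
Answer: 12235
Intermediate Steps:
l(X) = 20 + 4*X (l(X) = (5 + (0 + X))*(6 - 2) = (5 + X)*4 = 20 + 4*X)
I(L) = 16 (I(L) = 20 + 4*(-1) = 20 - 4 = 16)
M(E) = 2*E*(-105 + E) (M(E) = (2*E)*(-105 + E) = 2*E*(-105 + E))
(-13105 + 28188) + M(I(3)) = (-13105 + 28188) + 2*16*(-105 + 16) = 15083 + 2*16*(-89) = 15083 - 2848 = 12235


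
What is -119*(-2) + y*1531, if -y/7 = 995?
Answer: -10663177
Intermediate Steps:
y = -6965 (y = -7*995 = -6965)
-119*(-2) + y*1531 = -119*(-2) - 6965*1531 = 238 - 10663415 = -10663177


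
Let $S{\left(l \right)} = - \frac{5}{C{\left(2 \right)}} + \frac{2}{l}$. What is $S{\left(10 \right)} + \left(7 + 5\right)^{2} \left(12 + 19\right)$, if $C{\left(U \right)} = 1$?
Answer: $\frac{22296}{5} \approx 4459.2$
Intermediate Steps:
$S{\left(l \right)} = -5 + \frac{2}{l}$ ($S{\left(l \right)} = - \frac{5}{1} + \frac{2}{l} = \left(-5\right) 1 + \frac{2}{l} = -5 + \frac{2}{l}$)
$S{\left(10 \right)} + \left(7 + 5\right)^{2} \left(12 + 19\right) = \left(-5 + \frac{2}{10}\right) + \left(7 + 5\right)^{2} \left(12 + 19\right) = \left(-5 + 2 \cdot \frac{1}{10}\right) + 12^{2} \cdot 31 = \left(-5 + \frac{1}{5}\right) + 144 \cdot 31 = - \frac{24}{5} + 4464 = \frac{22296}{5}$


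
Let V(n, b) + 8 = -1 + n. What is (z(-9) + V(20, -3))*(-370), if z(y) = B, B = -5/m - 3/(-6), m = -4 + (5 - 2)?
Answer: -6105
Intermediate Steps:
m = -1 (m = -4 + 3 = -1)
V(n, b) = -9 + n (V(n, b) = -8 + (-1 + n) = -9 + n)
B = 11/2 (B = -5/(-1) - 3/(-6) = -5*(-1) - 3*(-⅙) = 5 + ½ = 11/2 ≈ 5.5000)
z(y) = 11/2
(z(-9) + V(20, -3))*(-370) = (11/2 + (-9 + 20))*(-370) = (11/2 + 11)*(-370) = (33/2)*(-370) = -6105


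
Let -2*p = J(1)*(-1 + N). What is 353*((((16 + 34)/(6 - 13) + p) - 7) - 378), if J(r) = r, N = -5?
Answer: -961572/7 ≈ -1.3737e+5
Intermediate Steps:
p = 3 (p = -(-1 - 5)/2 = -(-6)/2 = -½*(-6) = 3)
353*((((16 + 34)/(6 - 13) + p) - 7) - 378) = 353*((((16 + 34)/(6 - 13) + 3) - 7) - 378) = 353*(((50/(-7) + 3) - 7) - 378) = 353*(((50*(-⅐) + 3) - 7) - 378) = 353*(((-50/7 + 3) - 7) - 378) = 353*((-29/7 - 7) - 378) = 353*(-78/7 - 378) = 353*(-2724/7) = -961572/7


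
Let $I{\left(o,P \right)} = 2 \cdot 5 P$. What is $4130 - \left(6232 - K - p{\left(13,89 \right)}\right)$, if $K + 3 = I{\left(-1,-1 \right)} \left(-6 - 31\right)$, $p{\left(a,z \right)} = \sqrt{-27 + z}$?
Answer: $-1735 + \sqrt{62} \approx -1727.1$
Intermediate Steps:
$I{\left(o,P \right)} = 10 P$
$K = 367$ ($K = -3 + 10 \left(-1\right) \left(-6 - 31\right) = -3 - -370 = -3 + 370 = 367$)
$4130 - \left(6232 - K - p{\left(13,89 \right)}\right) = 4130 - \left(5865 - \sqrt{-27 + 89}\right) = 4130 - \left(5865 - \sqrt{62}\right) = -1735 + \sqrt{62}$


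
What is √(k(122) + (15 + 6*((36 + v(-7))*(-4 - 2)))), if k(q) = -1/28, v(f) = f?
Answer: I*√201691/14 ≈ 32.079*I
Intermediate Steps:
k(q) = -1/28 (k(q) = -1*1/28 = -1/28)
√(k(122) + (15 + 6*((36 + v(-7))*(-4 - 2)))) = √(-1/28 + (15 + 6*((36 - 7)*(-4 - 2)))) = √(-1/28 + (15 + 6*(29*(-6)))) = √(-1/28 + (15 + 6*(-174))) = √(-1/28 + (15 - 1044)) = √(-1/28 - 1029) = √(-28813/28) = I*√201691/14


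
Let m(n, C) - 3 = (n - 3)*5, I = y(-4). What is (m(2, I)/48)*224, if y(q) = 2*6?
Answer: -28/3 ≈ -9.3333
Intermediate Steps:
y(q) = 12
I = 12
m(n, C) = -12 + 5*n (m(n, C) = 3 + (n - 3)*5 = 3 + (-3 + n)*5 = 3 + (-15 + 5*n) = -12 + 5*n)
(m(2, I)/48)*224 = ((-12 + 5*2)/48)*224 = ((-12 + 10)*(1/48))*224 = -2*1/48*224 = -1/24*224 = -28/3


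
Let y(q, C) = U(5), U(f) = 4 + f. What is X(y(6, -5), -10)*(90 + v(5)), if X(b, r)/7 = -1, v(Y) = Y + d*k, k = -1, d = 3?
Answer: -644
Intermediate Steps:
y(q, C) = 9 (y(q, C) = 4 + 5 = 9)
v(Y) = -3 + Y (v(Y) = Y + 3*(-1) = Y - 3 = -3 + Y)
X(b, r) = -7 (X(b, r) = 7*(-1) = -7)
X(y(6, -5), -10)*(90 + v(5)) = -7*(90 + (-3 + 5)) = -7*(90 + 2) = -7*92 = -644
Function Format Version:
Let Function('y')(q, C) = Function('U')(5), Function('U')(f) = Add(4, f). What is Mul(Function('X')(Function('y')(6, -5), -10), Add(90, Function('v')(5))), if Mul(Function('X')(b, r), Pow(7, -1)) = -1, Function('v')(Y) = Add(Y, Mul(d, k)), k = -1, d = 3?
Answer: -644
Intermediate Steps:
Function('y')(q, C) = 9 (Function('y')(q, C) = Add(4, 5) = 9)
Function('v')(Y) = Add(-3, Y) (Function('v')(Y) = Add(Y, Mul(3, -1)) = Add(Y, -3) = Add(-3, Y))
Function('X')(b, r) = -7 (Function('X')(b, r) = Mul(7, -1) = -7)
Mul(Function('X')(Function('y')(6, -5), -10), Add(90, Function('v')(5))) = Mul(-7, Add(90, Add(-3, 5))) = Mul(-7, Add(90, 2)) = Mul(-7, 92) = -644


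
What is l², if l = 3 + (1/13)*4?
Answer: 1849/169 ≈ 10.941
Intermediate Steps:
l = 43/13 (l = 3 + (1*(1/13))*4 = 3 + (1/13)*4 = 3 + 4/13 = 43/13 ≈ 3.3077)
l² = (43/13)² = 1849/169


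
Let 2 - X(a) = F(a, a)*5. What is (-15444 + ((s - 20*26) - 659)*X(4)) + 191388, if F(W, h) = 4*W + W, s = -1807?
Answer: 468572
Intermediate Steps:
F(W, h) = 5*W
X(a) = 2 - 25*a (X(a) = 2 - 5*a*5 = 2 - 25*a)
(-15444 + ((s - 20*26) - 659)*X(4)) + 191388 = (-15444 + ((-1807 - 20*26) - 659)*(2 - 25*4)) + 191388 = (-15444 + ((-1807 - 520) - 659)*(2 - 100)) + 191388 = (-15444 + (-2327 - 659)*(-98)) + 191388 = (-15444 - 2986*(-98)) + 191388 = (-15444 + 292628) + 191388 = 277184 + 191388 = 468572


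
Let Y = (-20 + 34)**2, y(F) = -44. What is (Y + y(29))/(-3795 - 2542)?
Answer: -152/6337 ≈ -0.023986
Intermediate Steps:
Y = 196 (Y = 14**2 = 196)
(Y + y(29))/(-3795 - 2542) = (196 - 44)/(-3795 - 2542) = 152/(-6337) = 152*(-1/6337) = -152/6337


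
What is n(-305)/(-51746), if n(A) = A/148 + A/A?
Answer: 157/7658408 ≈ 2.0500e-5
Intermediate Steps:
n(A) = 1 + A/148 (n(A) = A*(1/148) + 1 = A/148 + 1 = 1 + A/148)
n(-305)/(-51746) = (1 + (1/148)*(-305))/(-51746) = (1 - 305/148)*(-1/51746) = -157/148*(-1/51746) = 157/7658408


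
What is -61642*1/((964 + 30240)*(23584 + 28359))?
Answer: -30821/810414686 ≈ -3.8031e-5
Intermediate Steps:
-61642*1/((964 + 30240)*(23584 + 28359)) = -61642/(31204*51943) = -61642/1620829372 = -61642*1/1620829372 = -30821/810414686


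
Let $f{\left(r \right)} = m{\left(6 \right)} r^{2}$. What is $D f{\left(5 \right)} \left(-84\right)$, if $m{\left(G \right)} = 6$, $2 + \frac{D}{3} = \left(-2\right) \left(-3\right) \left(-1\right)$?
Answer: $302400$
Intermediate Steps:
$D = -24$ ($D = -6 + 3 \left(-2\right) \left(-3\right) \left(-1\right) = -6 + 3 \cdot 6 \left(-1\right) = -6 + 3 \left(-6\right) = -6 - 18 = -24$)
$f{\left(r \right)} = 6 r^{2}$
$D f{\left(5 \right)} \left(-84\right) = - 24 \cdot 6 \cdot 5^{2} \left(-84\right) = - 24 \cdot 6 \cdot 25 \left(-84\right) = \left(-24\right) 150 \left(-84\right) = \left(-3600\right) \left(-84\right) = 302400$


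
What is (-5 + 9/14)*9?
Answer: -549/14 ≈ -39.214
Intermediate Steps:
(-5 + 9/14)*9 = -61/14*9 = -549/14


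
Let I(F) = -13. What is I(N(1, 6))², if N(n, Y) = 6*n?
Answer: 169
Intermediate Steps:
I(N(1, 6))² = (-13)² = 169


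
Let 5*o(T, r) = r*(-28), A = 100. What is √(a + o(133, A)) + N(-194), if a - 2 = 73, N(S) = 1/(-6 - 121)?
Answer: -1/127 + I*√485 ≈ -0.007874 + 22.023*I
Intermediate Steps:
o(T, r) = -28*r/5 (o(T, r) = (r*(-28))/5 = (-28*r)/5 = -28*r/5)
N(S) = -1/127 (N(S) = 1/(-127) = -1/127)
a = 75 (a = 2 + 73 = 75)
√(a + o(133, A)) + N(-194) = √(75 - 28/5*100) - 1/127 = √(75 - 560) - 1/127 = √(-485) - 1/127 = I*√485 - 1/127 = -1/127 + I*√485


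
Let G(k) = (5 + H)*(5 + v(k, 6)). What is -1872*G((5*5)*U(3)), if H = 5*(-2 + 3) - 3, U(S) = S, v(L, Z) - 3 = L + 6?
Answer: -1166256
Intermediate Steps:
v(L, Z) = 9 + L (v(L, Z) = 3 + (L + 6) = 3 + (6 + L) = 9 + L)
H = 2 (H = 5*1 - 3 = 5 - 3 = 2)
G(k) = 98 + 7*k (G(k) = (5 + 2)*(5 + (9 + k)) = 7*(14 + k) = 98 + 7*k)
-1872*G((5*5)*U(3)) = -1872*(98 + 7*((5*5)*3)) = -1872*(98 + 7*(25*3)) = -1872*(98 + 7*75) = -1872*(98 + 525) = -1872*623 = -1166256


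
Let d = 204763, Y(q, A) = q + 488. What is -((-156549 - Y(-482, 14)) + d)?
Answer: -48208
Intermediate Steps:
Y(q, A) = 488 + q
-((-156549 - Y(-482, 14)) + d) = -((-156549 - (488 - 482)) + 204763) = -((-156549 - 1*6) + 204763) = -((-156549 - 6) + 204763) = -(-156555 + 204763) = -1*48208 = -48208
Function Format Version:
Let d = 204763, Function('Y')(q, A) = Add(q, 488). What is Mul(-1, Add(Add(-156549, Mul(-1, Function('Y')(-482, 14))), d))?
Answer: -48208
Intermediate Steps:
Function('Y')(q, A) = Add(488, q)
Mul(-1, Add(Add(-156549, Mul(-1, Function('Y')(-482, 14))), d)) = Mul(-1, Add(Add(-156549, Mul(-1, Add(488, -482))), 204763)) = Mul(-1, Add(Add(-156549, Mul(-1, 6)), 204763)) = Mul(-1, Add(Add(-156549, -6), 204763)) = Mul(-1, Add(-156555, 204763)) = Mul(-1, 48208) = -48208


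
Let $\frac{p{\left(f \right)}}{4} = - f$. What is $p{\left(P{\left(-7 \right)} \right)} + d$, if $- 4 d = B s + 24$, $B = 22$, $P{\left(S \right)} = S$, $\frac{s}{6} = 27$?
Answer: $-869$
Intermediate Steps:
$s = 162$ ($s = 6 \cdot 27 = 162$)
$p{\left(f \right)} = - 4 f$ ($p{\left(f \right)} = 4 \left(- f\right) = - 4 f$)
$d = -897$ ($d = - \frac{22 \cdot 162 + 24}{4} = - \frac{3564 + 24}{4} = \left(- \frac{1}{4}\right) 3588 = -897$)
$p{\left(P{\left(-7 \right)} \right)} + d = \left(-4\right) \left(-7\right) - 897 = 28 - 897 = -869$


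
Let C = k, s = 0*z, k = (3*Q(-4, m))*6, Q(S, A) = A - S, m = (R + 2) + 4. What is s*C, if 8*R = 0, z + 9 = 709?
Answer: 0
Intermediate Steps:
z = 700 (z = -9 + 709 = 700)
R = 0 (R = (⅛)*0 = 0)
m = 6 (m = (0 + 2) + 4 = 2 + 4 = 6)
k = 180 (k = (3*(6 - 1*(-4)))*6 = (3*(6 + 4))*6 = (3*10)*6 = 30*6 = 180)
s = 0 (s = 0*700 = 0)
C = 180
s*C = 0*180 = 0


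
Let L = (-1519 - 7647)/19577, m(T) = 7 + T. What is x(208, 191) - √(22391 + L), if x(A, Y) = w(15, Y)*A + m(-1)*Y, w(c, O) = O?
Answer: 40874 - √8581371236457/19577 ≈ 40724.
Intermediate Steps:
x(A, Y) = 6*Y + A*Y (x(A, Y) = Y*A + (7 - 1)*Y = A*Y + 6*Y = 6*Y + A*Y)
L = -9166/19577 (L = -9166*1/19577 = -9166/19577 ≈ -0.46820)
x(208, 191) - √(22391 + L) = 191*(6 + 208) - √(22391 - 9166/19577) = 191*214 - √(438339441/19577) = 40874 - √8581371236457/19577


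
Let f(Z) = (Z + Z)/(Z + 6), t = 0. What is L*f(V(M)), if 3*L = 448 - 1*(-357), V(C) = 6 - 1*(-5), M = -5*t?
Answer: 17710/51 ≈ 347.25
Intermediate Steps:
M = 0 (M = -5*0 = 0)
V(C) = 11 (V(C) = 6 + 5 = 11)
L = 805/3 (L = (448 - 1*(-357))/3 = (448 + 357)/3 = (⅓)*805 = 805/3 ≈ 268.33)
f(Z) = 2*Z/(6 + Z) (f(Z) = (2*Z)/(6 + Z) = 2*Z/(6 + Z))
L*f(V(M)) = 805*(2*11/(6 + 11))/3 = 805*(2*11/17)/3 = 805*(2*11*(1/17))/3 = (805/3)*(22/17) = 17710/51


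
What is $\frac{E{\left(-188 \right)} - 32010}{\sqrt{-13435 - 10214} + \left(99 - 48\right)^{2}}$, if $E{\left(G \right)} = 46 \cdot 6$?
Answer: $- \frac{13756689}{1131475} + \frac{5289 i \sqrt{23649}}{1131475} \approx -12.158 + 0.71884 i$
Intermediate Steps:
$E{\left(G \right)} = 276$
$\frac{E{\left(-188 \right)} - 32010}{\sqrt{-13435 - 10214} + \left(99 - 48\right)^{2}} = \frac{276 - 32010}{\sqrt{-13435 - 10214} + \left(99 - 48\right)^{2}} = - \frac{31734}{\sqrt{-23649} + 51^{2}} = - \frac{31734}{i \sqrt{23649} + 2601} = - \frac{31734}{2601 + i \sqrt{23649}}$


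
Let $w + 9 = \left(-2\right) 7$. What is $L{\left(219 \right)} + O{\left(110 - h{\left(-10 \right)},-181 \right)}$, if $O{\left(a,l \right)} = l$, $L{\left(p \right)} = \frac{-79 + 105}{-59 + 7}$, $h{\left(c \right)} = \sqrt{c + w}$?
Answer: $- \frac{363}{2} \approx -181.5$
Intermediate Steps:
$w = -23$ ($w = -9 - 14 = -23$)
$h{\left(c \right)} = \sqrt{-23 + c}$ ($h{\left(c \right)} = \sqrt{c - 23} = \sqrt{-23 + c}$)
$L{\left(p \right)} = - \frac{1}{2}$ ($L{\left(p \right)} = \frac{26}{-52} = 26 \left(- \frac{1}{52}\right) = - \frac{1}{2}$)
$L{\left(219 \right)} + O{\left(110 - h{\left(-10 \right)},-181 \right)} = - \frac{1}{2} - 181 = - \frac{363}{2}$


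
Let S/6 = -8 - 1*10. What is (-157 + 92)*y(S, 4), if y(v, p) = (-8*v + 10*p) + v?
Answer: -51740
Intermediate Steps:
S = -108 (S = 6*(-8 - 1*10) = 6*(-8 - 10) = 6*(-18) = -108)
y(v, p) = -7*v + 10*p
(-157 + 92)*y(S, 4) = (-157 + 92)*(-7*(-108) + 10*4) = -65*(756 + 40) = -65*796 = -51740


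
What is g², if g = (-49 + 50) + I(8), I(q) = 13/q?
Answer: 441/64 ≈ 6.8906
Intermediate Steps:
g = 21/8 (g = (-49 + 50) + 13/8 = 1 + 13*(⅛) = 1 + 13/8 = 21/8 ≈ 2.6250)
g² = (21/8)² = 441/64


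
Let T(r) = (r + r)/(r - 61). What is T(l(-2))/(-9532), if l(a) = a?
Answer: -1/150129 ≈ -6.6609e-6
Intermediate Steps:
T(r) = 2*r/(-61 + r) (T(r) = (2*r)/(-61 + r) = 2*r/(-61 + r))
T(l(-2))/(-9532) = (2*(-2)/(-61 - 2))/(-9532) = (2*(-2)/(-63))*(-1/9532) = (2*(-2)*(-1/63))*(-1/9532) = (4/63)*(-1/9532) = -1/150129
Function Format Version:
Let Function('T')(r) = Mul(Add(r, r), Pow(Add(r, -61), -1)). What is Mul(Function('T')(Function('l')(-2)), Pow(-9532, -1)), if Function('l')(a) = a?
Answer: Rational(-1, 150129) ≈ -6.6609e-6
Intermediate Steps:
Function('T')(r) = Mul(2, r, Pow(Add(-61, r), -1)) (Function('T')(r) = Mul(Mul(2, r), Pow(Add(-61, r), -1)) = Mul(2, r, Pow(Add(-61, r), -1)))
Mul(Function('T')(Function('l')(-2)), Pow(-9532, -1)) = Mul(Mul(2, -2, Pow(Add(-61, -2), -1)), Pow(-9532, -1)) = Mul(Mul(2, -2, Pow(-63, -1)), Rational(-1, 9532)) = Mul(Mul(2, -2, Rational(-1, 63)), Rational(-1, 9532)) = Mul(Rational(4, 63), Rational(-1, 9532)) = Rational(-1, 150129)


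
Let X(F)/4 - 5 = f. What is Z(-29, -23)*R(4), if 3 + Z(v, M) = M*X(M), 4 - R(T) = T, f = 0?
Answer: 0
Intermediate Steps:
R(T) = 4 - T
X(F) = 20 (X(F) = 20 + 4*0 = 20 + 0 = 20)
Z(v, M) = -3 + 20*M (Z(v, M) = -3 + M*20 = -3 + 20*M)
Z(-29, -23)*R(4) = (-3 + 20*(-23))*(4 - 1*4) = (-3 - 460)*(4 - 4) = -463*0 = 0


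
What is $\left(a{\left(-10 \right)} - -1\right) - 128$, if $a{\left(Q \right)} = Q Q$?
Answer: $-27$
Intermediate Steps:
$a{\left(Q \right)} = Q^{2}$
$\left(a{\left(-10 \right)} - -1\right) - 128 = \left(\left(-10\right)^{2} - -1\right) - 128 = \left(100 + 1\right) - 128 = 101 - 128 = -27$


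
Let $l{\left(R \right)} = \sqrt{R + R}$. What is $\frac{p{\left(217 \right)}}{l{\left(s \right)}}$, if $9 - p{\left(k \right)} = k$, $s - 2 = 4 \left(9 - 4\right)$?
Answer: $- \frac{104 \sqrt{11}}{11} \approx -31.357$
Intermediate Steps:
$s = 22$ ($s = 2 + 4 \left(9 - 4\right) = 2 + 4 \cdot 5 = 2 + 20 = 22$)
$p{\left(k \right)} = 9 - k$
$l{\left(R \right)} = \sqrt{2} \sqrt{R}$ ($l{\left(R \right)} = \sqrt{2 R} = \sqrt{2} \sqrt{R}$)
$\frac{p{\left(217 \right)}}{l{\left(s \right)}} = \frac{9 - 217}{\sqrt{2} \sqrt{22}} = \frac{9 - 217}{2 \sqrt{11}} = - 208 \frac{\sqrt{11}}{22} = - \frac{104 \sqrt{11}}{11}$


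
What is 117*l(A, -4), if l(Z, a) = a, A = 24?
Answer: -468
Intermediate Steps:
117*l(A, -4) = 117*(-4) = -468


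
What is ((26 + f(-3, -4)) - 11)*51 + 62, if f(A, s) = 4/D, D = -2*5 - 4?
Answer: 5687/7 ≈ 812.43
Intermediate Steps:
D = -14 (D = -10 - 4 = -14)
f(A, s) = -2/7 (f(A, s) = 4/(-14) = 4*(-1/14) = -2/7)
((26 + f(-3, -4)) - 11)*51 + 62 = ((26 - 2/7) - 11)*51 + 62 = (180/7 - 11)*51 + 62 = (103/7)*51 + 62 = 5253/7 + 62 = 5687/7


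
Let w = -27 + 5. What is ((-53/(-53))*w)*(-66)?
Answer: 1452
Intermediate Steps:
w = -22
((-53/(-53))*w)*(-66) = (-53/(-53)*(-22))*(-66) = (-53*(-1/53)*(-22))*(-66) = (1*(-22))*(-66) = -22*(-66) = 1452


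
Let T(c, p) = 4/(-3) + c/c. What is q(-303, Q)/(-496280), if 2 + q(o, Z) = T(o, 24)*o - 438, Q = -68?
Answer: 339/496280 ≈ 0.00068308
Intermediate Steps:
T(c, p) = -⅓ (T(c, p) = 4*(-⅓) + 1 = -4/3 + 1 = -⅓)
q(o, Z) = -440 - o/3 (q(o, Z) = -2 + (-o/3 - 438) = -2 + (-438 - o/3) = -440 - o/3)
q(-303, Q)/(-496280) = (-440 - ⅓*(-303))/(-496280) = (-440 + 101)*(-1/496280) = -339*(-1/496280) = 339/496280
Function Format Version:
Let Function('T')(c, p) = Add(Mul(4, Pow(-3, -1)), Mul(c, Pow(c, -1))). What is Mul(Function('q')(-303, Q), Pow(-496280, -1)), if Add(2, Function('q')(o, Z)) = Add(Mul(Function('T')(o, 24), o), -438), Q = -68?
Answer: Rational(339, 496280) ≈ 0.00068308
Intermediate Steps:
Function('T')(c, p) = Rational(-1, 3) (Function('T')(c, p) = Add(Mul(4, Rational(-1, 3)), 1) = Add(Rational(-4, 3), 1) = Rational(-1, 3))
Function('q')(o, Z) = Add(-440, Mul(Rational(-1, 3), o)) (Function('q')(o, Z) = Add(-2, Add(Mul(Rational(-1, 3), o), -438)) = Add(-2, Add(-438, Mul(Rational(-1, 3), o))) = Add(-440, Mul(Rational(-1, 3), o)))
Mul(Function('q')(-303, Q), Pow(-496280, -1)) = Mul(Add(-440, Mul(Rational(-1, 3), -303)), Pow(-496280, -1)) = Mul(Add(-440, 101), Rational(-1, 496280)) = Mul(-339, Rational(-1, 496280)) = Rational(339, 496280)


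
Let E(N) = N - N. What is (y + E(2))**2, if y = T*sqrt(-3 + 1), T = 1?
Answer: -2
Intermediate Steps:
y = I*sqrt(2) (y = 1*sqrt(-3 + 1) = 1*sqrt(-2) = 1*(I*sqrt(2)) = I*sqrt(2) ≈ 1.4142*I)
E(N) = 0
(y + E(2))**2 = (I*sqrt(2) + 0)**2 = (I*sqrt(2))**2 = -2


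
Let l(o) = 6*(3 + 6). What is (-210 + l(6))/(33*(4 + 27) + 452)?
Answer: -156/1475 ≈ -0.10576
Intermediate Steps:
l(o) = 54 (l(o) = 6*9 = 54)
(-210 + l(6))/(33*(4 + 27) + 452) = (-210 + 54)/(33*(4 + 27) + 452) = -156/(33*31 + 452) = -156/(1023 + 452) = -156/1475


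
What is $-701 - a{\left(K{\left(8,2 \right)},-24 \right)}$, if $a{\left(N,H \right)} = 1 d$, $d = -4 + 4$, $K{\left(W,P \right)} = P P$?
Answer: $-701$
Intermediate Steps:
$K{\left(W,P \right)} = P^{2}$
$d = 0$
$a{\left(N,H \right)} = 0$ ($a{\left(N,H \right)} = 1 \cdot 0 = 0$)
$-701 - a{\left(K{\left(8,2 \right)},-24 \right)} = -701 - 0 = -701 + 0 = -701$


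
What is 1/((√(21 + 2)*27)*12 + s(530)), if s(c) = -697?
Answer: 697/1928639 + 324*√23/1928639 ≈ 0.0011671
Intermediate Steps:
1/((√(21 + 2)*27)*12 + s(530)) = 1/((√(21 + 2)*27)*12 - 697) = 1/((√23*27)*12 - 697) = 1/((27*√23)*12 - 697) = 1/(324*√23 - 697) = 1/(-697 + 324*√23)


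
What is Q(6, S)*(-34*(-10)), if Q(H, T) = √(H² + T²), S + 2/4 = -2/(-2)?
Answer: 170*√145 ≈ 2047.1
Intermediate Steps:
S = ½ (S = -½ - 2/(-2) = -½ - 2*(-½) = -½ + 1 = ½ ≈ 0.50000)
Q(6, S)*(-34*(-10)) = √(6² + (½)²)*(-34*(-10)) = √(36 + ¼)*340 = √(145/4)*340 = (√145/2)*340 = 170*√145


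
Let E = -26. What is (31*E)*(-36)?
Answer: 29016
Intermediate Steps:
(31*E)*(-36) = (31*(-26))*(-36) = -806*(-36) = 29016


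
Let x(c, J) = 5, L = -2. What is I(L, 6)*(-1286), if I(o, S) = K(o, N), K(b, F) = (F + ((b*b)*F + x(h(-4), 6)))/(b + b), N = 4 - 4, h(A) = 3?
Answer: 3215/2 ≈ 1607.5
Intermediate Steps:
N = 0
K(b, F) = (5 + F + F*b**2)/(2*b) (K(b, F) = (F + ((b*b)*F + 5))/(b + b) = (F + (b**2*F + 5))/((2*b)) = (F + (F*b**2 + 5))*(1/(2*b)) = (F + (5 + F*b**2))*(1/(2*b)) = (5 + F + F*b**2)*(1/(2*b)) = (5 + F + F*b**2)/(2*b))
I(o, S) = 5/(2*o) (I(o, S) = (5 + 0 + 0*o**2)/(2*o) = (5 + 0 + 0)/(2*o) = (1/2)*5/o = 5/(2*o))
I(L, 6)*(-1286) = ((5/2)/(-2))*(-1286) = ((5/2)*(-1/2))*(-1286) = -5/4*(-1286) = 3215/2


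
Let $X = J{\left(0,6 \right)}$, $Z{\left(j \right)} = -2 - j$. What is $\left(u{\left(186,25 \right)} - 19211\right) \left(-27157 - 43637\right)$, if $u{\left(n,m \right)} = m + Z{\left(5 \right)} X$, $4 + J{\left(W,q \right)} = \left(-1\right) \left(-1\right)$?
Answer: $1356767010$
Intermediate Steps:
$J{\left(W,q \right)} = -3$ ($J{\left(W,q \right)} = -4 - -1 = -4 + 1 = -3$)
$X = -3$
$u{\left(n,m \right)} = 21 + m$ ($u{\left(n,m \right)} = m + \left(-2 - 5\right) \left(-3\right) = m - -21 = m + 21 = 21 + m$)
$\left(u{\left(186,25 \right)} - 19211\right) \left(-27157 - 43637\right) = \left(\left(21 + 25\right) - 19211\right) \left(-27157 - 43637\right) = \left(46 - 19211\right) \left(-70794\right) = \left(-19165\right) \left(-70794\right) = 1356767010$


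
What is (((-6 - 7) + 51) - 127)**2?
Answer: 7921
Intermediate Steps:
(((-6 - 7) + 51) - 127)**2 = ((-13 + 51) - 127)**2 = (38 - 127)**2 = (-89)**2 = 7921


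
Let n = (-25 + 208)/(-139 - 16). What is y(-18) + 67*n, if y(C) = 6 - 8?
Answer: -12571/155 ≈ -81.103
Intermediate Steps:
n = -183/155 (n = 183/(-155) = 183*(-1/155) = -183/155 ≈ -1.1806)
y(C) = -2
y(-18) + 67*n = -2 + 67*(-183/155) = -2 - 12261/155 = -12571/155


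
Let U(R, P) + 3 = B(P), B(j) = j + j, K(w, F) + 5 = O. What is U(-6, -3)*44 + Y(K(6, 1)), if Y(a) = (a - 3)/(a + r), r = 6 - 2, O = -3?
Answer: -1573/4 ≈ -393.25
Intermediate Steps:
K(w, F) = -8 (K(w, F) = -5 - 3 = -8)
B(j) = 2*j
r = 4
U(R, P) = -3 + 2*P
Y(a) = (-3 + a)/(4 + a) (Y(a) = (a - 3)/(a + 4) = (-3 + a)/(4 + a))
U(-6, -3)*44 + Y(K(6, 1)) = (-3 + 2*(-3))*44 + (-3 - 8)/(4 - 8) = (-3 - 6)*44 - 11/(-4) = -9*44 - 1/4*(-11) = -396 + 11/4 = -1573/4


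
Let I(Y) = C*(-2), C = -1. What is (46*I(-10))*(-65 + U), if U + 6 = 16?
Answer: -5060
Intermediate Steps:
U = 10 (U = -6 + 16 = 10)
I(Y) = 2 (I(Y) = -1*(-2) = 2)
(46*I(-10))*(-65 + U) = (46*2)*(-65 + 10) = 92*(-55) = -5060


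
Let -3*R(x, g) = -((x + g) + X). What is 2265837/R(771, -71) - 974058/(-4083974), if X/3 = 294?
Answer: 1983028510605/461489062 ≈ 4297.0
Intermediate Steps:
X = 882 (X = 3*294 = 882)
R(x, g) = 294 + g/3 + x/3 (R(x, g) = -(-1)*((x + g) + 882)/3 = -(-1)*((g + x) + 882)/3 = -(-1)*(882 + g + x)/3 = -(-882 - g - x)/3 = 294 + g/3 + x/3)
2265837/R(771, -71) - 974058/(-4083974) = 2265837/(294 + (⅓)*(-71) + (⅓)*771) - 974058/(-4083974) = 2265837/(294 - 71/3 + 257) - 974058*(-1/4083974) = 2265837/(1582/3) + 487029/2041987 = 2265837*(3/1582) + 487029/2041987 = 971073/226 + 487029/2041987 = 1983028510605/461489062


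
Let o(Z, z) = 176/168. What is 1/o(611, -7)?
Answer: 21/22 ≈ 0.95455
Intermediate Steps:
o(Z, z) = 22/21 (o(Z, z) = 176*(1/168) = 22/21)
1/o(611, -7) = 1/(22/21) = 21/22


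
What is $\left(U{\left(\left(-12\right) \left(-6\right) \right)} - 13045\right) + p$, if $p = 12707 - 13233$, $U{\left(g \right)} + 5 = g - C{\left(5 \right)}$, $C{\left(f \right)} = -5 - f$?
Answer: $-13494$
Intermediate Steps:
$U{\left(g \right)} = 5 + g$ ($U{\left(g \right)} = -5 - \left(-5 - 5 - g\right) = -5 + \left(g - \left(-5 - 5\right)\right) = -5 + \left(g - -10\right) = -5 + \left(g + 10\right) = -5 + \left(10 + g\right) = 5 + g$)
$p = -526$
$\left(U{\left(\left(-12\right) \left(-6\right) \right)} - 13045\right) + p = \left(\left(5 - -72\right) - 13045\right) - 526 = \left(\left(5 + 72\right) - 13045\right) - 526 = \left(77 - 13045\right) - 526 = -12968 - 526 = -13494$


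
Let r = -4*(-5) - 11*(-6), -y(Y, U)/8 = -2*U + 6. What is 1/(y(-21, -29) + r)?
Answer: -1/426 ≈ -0.0023474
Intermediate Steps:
y(Y, U) = -48 + 16*U (y(Y, U) = -8*(-2*U + 6) = -8*(6 - 2*U) = -48 + 16*U)
r = 86 (r = 20 + 66 = 86)
1/(y(-21, -29) + r) = 1/((-48 + 16*(-29)) + 86) = 1/((-48 - 464) + 86) = 1/(-512 + 86) = 1/(-426) = -1/426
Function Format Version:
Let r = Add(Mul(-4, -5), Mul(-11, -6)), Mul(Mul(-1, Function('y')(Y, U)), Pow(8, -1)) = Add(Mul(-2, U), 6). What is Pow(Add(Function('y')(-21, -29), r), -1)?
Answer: Rational(-1, 426) ≈ -0.0023474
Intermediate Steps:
Function('y')(Y, U) = Add(-48, Mul(16, U)) (Function('y')(Y, U) = Mul(-8, Add(Mul(-2, U), 6)) = Mul(-8, Add(6, Mul(-2, U))) = Add(-48, Mul(16, U)))
r = 86 (r = Add(20, 66) = 86)
Pow(Add(Function('y')(-21, -29), r), -1) = Pow(Add(Add(-48, Mul(16, -29)), 86), -1) = Pow(Add(Add(-48, -464), 86), -1) = Pow(Add(-512, 86), -1) = Pow(-426, -1) = Rational(-1, 426)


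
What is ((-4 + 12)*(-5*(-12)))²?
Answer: 230400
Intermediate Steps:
((-4 + 12)*(-5*(-12)))² = (8*60)² = 480² = 230400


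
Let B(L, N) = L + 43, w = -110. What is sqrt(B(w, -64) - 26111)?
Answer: I*sqrt(26178) ≈ 161.8*I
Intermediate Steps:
B(L, N) = 43 + L
sqrt(B(w, -64) - 26111) = sqrt((43 - 110) - 26111) = sqrt(-67 - 26111) = sqrt(-26178) = I*sqrt(26178)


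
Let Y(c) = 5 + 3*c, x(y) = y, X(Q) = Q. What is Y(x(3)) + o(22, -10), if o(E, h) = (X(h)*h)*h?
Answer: -986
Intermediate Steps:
o(E, h) = h**3 (o(E, h) = (h*h)*h = h**2*h = h**3)
Y(x(3)) + o(22, -10) = (5 + 3*3) + (-10)**3 = (5 + 9) - 1000 = 14 - 1000 = -986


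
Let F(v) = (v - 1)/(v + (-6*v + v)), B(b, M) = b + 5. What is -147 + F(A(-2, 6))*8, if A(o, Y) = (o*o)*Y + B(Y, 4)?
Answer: -5213/35 ≈ -148.94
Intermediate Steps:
B(b, M) = 5 + b
A(o, Y) = 5 + Y + Y*o² (A(o, Y) = (o*o)*Y + (5 + Y) = o²*Y + (5 + Y) = Y*o² + (5 + Y) = 5 + Y + Y*o²)
F(v) = -(-1 + v)/(4*v) (F(v) = (-1 + v)/(v - 5*v) = (-1 + v)/((-4*v)) = (-1 + v)*(-1/(4*v)) = -(-1 + v)/(4*v))
-147 + F(A(-2, 6))*8 = -147 + ((1 - (5 + 6 + 6*(-2)²))/(4*(5 + 6 + 6*(-2)²)))*8 = -147 + ((1 - (5 + 6 + 6*4))/(4*(5 + 6 + 6*4)))*8 = -147 + ((1 - (5 + 6 + 24))/(4*(5 + 6 + 24)))*8 = -147 + ((¼)*(1 - 1*35)/35)*8 = -147 + ((¼)*(1/35)*(1 - 35))*8 = -147 + ((¼)*(1/35)*(-34))*8 = -147 - 17/70*8 = -147 - 68/35 = -5213/35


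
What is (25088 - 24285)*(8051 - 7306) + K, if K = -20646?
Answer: 577589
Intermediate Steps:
(25088 - 24285)*(8051 - 7306) + K = (25088 - 24285)*(8051 - 7306) - 20646 = 803*745 - 20646 = 598235 - 20646 = 577589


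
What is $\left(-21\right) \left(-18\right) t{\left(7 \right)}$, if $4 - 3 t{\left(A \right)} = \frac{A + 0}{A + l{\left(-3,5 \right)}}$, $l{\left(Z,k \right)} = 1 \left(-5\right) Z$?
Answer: $\frac{5103}{11} \approx 463.91$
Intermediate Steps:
$l{\left(Z,k \right)} = - 5 Z$
$t{\left(A \right)} = \frac{4}{3} - \frac{A}{3 \left(15 + A\right)}$ ($t{\left(A \right)} = \frac{4}{3} - \frac{\left(A + 0\right) \frac{1}{A - -15}}{3} = \frac{4}{3} - \frac{A \frac{1}{A + 15}}{3} = \frac{4}{3} - \frac{A \frac{1}{15 + A}}{3} = \frac{4}{3} - \frac{A}{3 \left(15 + A\right)}$)
$\left(-21\right) \left(-18\right) t{\left(7 \right)} = \left(-21\right) \left(-18\right) \frac{20 + 7}{15 + 7} = 378 \cdot \frac{1}{22} \cdot 27 = 378 \cdot \frac{27}{22} = \frac{5103}{11}$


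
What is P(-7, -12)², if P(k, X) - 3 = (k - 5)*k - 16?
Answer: 5041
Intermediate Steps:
P(k, X) = -13 + k*(-5 + k) (P(k, X) = 3 + ((k - 5)*k - 16) = 3 + ((-5 + k)*k - 16) = 3 + (k*(-5 + k) - 16) = 3 + (-16 + k*(-5 + k)) = -13 + k*(-5 + k))
P(-7, -12)² = (-13 + (-7)² - 5*(-7))² = (-13 + 49 + 35)² = 71² = 5041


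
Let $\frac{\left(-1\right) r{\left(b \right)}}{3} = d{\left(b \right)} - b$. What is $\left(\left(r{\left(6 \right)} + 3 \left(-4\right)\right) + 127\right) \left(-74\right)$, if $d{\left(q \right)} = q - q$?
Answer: $-9842$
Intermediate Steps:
$d{\left(q \right)} = 0$
$r{\left(b \right)} = 3 b$ ($r{\left(b \right)} = - 3 \left(0 - b\right) = - 3 \left(- b\right) = 3 b$)
$\left(\left(r{\left(6 \right)} + 3 \left(-4\right)\right) + 127\right) \left(-74\right) = \left(\left(3 \cdot 6 + 3 \left(-4\right)\right) + 127\right) \left(-74\right) = \left(\left(18 - 12\right) + 127\right) \left(-74\right) = \left(6 + 127\right) \left(-74\right) = 133 \left(-74\right) = -9842$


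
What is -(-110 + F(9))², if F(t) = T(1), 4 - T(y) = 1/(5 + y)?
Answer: -405769/36 ≈ -11271.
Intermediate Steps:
T(y) = 4 - 1/(5 + y)
F(t) = 23/6 (F(t) = (19 + 4*1)/(5 + 1) = (19 + 4)/6 = (⅙)*23 = 23/6)
-(-110 + F(9))² = -(-110 + 23/6)² = -(-637/6)² = -1*405769/36 = -405769/36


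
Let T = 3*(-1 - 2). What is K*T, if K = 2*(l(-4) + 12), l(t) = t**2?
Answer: -504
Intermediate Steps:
T = -9 (T = 3*(-3) = -9)
K = 56 (K = 2*((-4)**2 + 12) = 2*(16 + 12) = 2*28 = 56)
K*T = 56*(-9) = -504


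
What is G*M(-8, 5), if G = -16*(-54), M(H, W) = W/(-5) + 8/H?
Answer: -1728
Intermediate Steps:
M(H, W) = 8/H - W/5 (M(H, W) = W*(-⅕) + 8/H = -W/5 + 8/H = 8/H - W/5)
G = 864
G*M(-8, 5) = 864*(8/(-8) - ⅕*5) = 864*(8*(-⅛) - 1) = 864*(-1 - 1) = 864*(-2) = -1728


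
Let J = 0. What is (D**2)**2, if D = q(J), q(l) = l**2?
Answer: 0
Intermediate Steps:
D = 0 (D = 0**2 = 0)
(D**2)**2 = (0**2)**2 = 0**2 = 0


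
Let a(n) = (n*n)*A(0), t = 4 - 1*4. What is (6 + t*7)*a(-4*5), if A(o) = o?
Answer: 0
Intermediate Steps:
t = 0 (t = 4 - 4 = 0)
a(n) = 0 (a(n) = (n*n)*0 = n**2*0 = 0)
(6 + t*7)*a(-4*5) = (6 + 0*7)*0 = (6 + 0)*0 = 6*0 = 0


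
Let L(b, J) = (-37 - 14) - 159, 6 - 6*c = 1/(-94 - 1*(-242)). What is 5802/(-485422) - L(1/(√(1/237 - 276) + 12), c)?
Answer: 50966409/242711 ≈ 209.99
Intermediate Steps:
c = 887/888 (c = 1 - 1/(6*(-94 - 1*(-242))) = 1 - 1/(6*(-94 + 242)) = 1 - ⅙/148 = 1 - ⅙*1/148 = 1 - 1/888 = 887/888 ≈ 0.99887)
L(b, J) = -210 (L(b, J) = -51 - 159 = -210)
5802/(-485422) - L(1/(√(1/237 - 276) + 12), c) = 5802/(-485422) - 1*(-210) = 5802*(-1/485422) + 210 = -2901/242711 + 210 = 50966409/242711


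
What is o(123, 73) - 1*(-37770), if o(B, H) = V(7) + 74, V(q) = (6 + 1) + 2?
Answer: 37853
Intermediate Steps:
V(q) = 9 (V(q) = 7 + 2 = 9)
o(B, H) = 83 (o(B, H) = 9 + 74 = 83)
o(123, 73) - 1*(-37770) = 83 - 1*(-37770) = 83 + 37770 = 37853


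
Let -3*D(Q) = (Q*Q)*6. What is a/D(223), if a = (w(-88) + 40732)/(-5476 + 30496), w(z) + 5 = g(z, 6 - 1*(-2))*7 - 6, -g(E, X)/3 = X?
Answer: -40553/2488439160 ≈ -1.6297e-5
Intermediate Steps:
g(E, X) = -3*X
w(z) = -179 (w(z) = -5 + (-3*(6 - 1*(-2))*7 - 6) = -5 + (-3*(6 + 2)*7 - 6) = -5 + (-3*8*7 - 6) = -5 + (-24*7 - 6) = -5 + (-168 - 6) = -5 - 174 = -179)
a = 40553/25020 (a = (-179 + 40732)/(-5476 + 30496) = 40553/25020 ≈ 1.6208)
D(Q) = -2*Q² (D(Q) = -Q*Q*6/3 = -Q²*6/3 = -2*Q²)
a/D(223) = 40553/(25020*((-2*223²))) = 40553/(25020*((-2*49729))) = (40553/25020)/(-99458) = (40553/25020)*(-1/99458) = -40553/2488439160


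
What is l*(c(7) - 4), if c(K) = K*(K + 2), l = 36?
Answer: 2124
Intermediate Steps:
c(K) = K*(2 + K)
l*(c(7) - 4) = 36*(7*(2 + 7) - 4) = 36*(7*9 - 4) = 36*(63 - 4) = 36*59 = 2124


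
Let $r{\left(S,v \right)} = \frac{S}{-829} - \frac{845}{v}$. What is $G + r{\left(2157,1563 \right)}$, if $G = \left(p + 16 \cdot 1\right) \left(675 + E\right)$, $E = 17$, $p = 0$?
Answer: $\frac{14342217448}{1295727} \approx 11069.0$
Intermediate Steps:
$G = 11072$ ($G = \left(0 + 16 \cdot 1\right) \left(675 + 17\right) = \left(0 + 16\right) 692 = 16 \cdot 692 = 11072$)
$r{\left(S,v \right)} = - \frac{845}{v} - \frac{S}{829}$ ($r{\left(S,v \right)} = S \left(- \frac{1}{829}\right) - \frac{845}{v} = - \frac{S}{829} - \frac{845}{v} = - \frac{845}{v} - \frac{S}{829}$)
$G + r{\left(2157,1563 \right)} = 11072 - \left(\frac{2157}{829} + \frac{845}{1563}\right) = 11072 - \frac{4071896}{1295727} = \frac{14342217448}{1295727}$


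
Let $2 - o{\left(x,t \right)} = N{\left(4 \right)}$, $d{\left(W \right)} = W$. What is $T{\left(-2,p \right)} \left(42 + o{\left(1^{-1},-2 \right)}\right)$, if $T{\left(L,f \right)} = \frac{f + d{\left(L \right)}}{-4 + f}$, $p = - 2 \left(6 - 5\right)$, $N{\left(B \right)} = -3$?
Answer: $\frac{94}{3} \approx 31.333$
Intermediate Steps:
$o{\left(x,t \right)} = 5$ ($o{\left(x,t \right)} = 2 - -3 = 2 + 3 = 5$)
$p = -2$ ($p = - 2 \left(6 - 5\right) = \left(-2\right) 1 = -2$)
$T{\left(L,f \right)} = \frac{L + f}{-4 + f}$ ($T{\left(L,f \right)} = \frac{f + L}{-4 + f} = \frac{L + f}{-4 + f}$)
$T{\left(-2,p \right)} \left(42 + o{\left(1^{-1},-2 \right)}\right) = \frac{-2 - 2}{-4 - 2} \left(42 + 5\right) = \frac{1}{-6} \left(-4\right) 47 = \left(- \frac{1}{6}\right) \left(-4\right) 47 = \frac{2}{3} \cdot 47 = \frac{94}{3}$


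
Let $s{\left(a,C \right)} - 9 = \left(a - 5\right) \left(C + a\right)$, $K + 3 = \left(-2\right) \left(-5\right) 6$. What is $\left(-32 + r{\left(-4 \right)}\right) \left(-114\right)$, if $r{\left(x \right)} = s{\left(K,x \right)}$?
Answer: $-311562$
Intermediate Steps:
$K = 57$ ($K = -3 + \left(-2\right) \left(-5\right) 6 = -3 + 10 \cdot 6 = -3 + 60 = 57$)
$s{\left(a,C \right)} = 9 + \left(-5 + a\right) \left(C + a\right)$ ($s{\left(a,C \right)} = 9 + \left(a - 5\right) \left(C + a\right) = 9 + \left(-5 + a\right) \left(C + a\right)$)
$r{\left(x \right)} = 2973 + 52 x$ ($r{\left(x \right)} = 9 + 57^{2} - 5 x - 285 + x 57 = 9 + 3249 - 5 x - 285 + 57 x = 2973 + 52 x$)
$\left(-32 + r{\left(-4 \right)}\right) \left(-114\right) = \left(-32 + \left(2973 + 52 \left(-4\right)\right)\right) \left(-114\right) = \left(-32 + \left(2973 - 208\right)\right) \left(-114\right) = \left(-32 + 2765\right) \left(-114\right) = 2733 \left(-114\right) = -311562$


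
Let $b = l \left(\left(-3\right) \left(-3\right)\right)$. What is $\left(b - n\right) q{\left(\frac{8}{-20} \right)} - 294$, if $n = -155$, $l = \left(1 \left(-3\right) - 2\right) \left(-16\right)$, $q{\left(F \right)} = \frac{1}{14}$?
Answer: $- \frac{463}{2} \approx -231.5$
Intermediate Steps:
$q{\left(F \right)} = \frac{1}{14}$
$l = 80$ ($l = \left(-3 - 2\right) \left(-16\right) = \left(-5\right) \left(-16\right) = 80$)
$b = 720$ ($b = 80 \left(\left(-3\right) \left(-3\right)\right) = 80 \cdot 9 = 720$)
$\left(b - n\right) q{\left(\frac{8}{-20} \right)} - 294 = \left(720 - -155\right) \frac{1}{14} - 294 = \left(720 + 155\right) \frac{1}{14} - 294 = 875 \cdot \frac{1}{14} - 294 = \frac{125}{2} - 294 = - \frac{463}{2}$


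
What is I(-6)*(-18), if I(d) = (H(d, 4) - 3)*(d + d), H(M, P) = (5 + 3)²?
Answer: 13176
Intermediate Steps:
H(M, P) = 64 (H(M, P) = 8² = 64)
I(d) = 122*d (I(d) = (64 - 3)*(d + d) = 61*(2*d) = 122*d)
I(-6)*(-18) = (122*(-6))*(-18) = -732*(-18) = 13176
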